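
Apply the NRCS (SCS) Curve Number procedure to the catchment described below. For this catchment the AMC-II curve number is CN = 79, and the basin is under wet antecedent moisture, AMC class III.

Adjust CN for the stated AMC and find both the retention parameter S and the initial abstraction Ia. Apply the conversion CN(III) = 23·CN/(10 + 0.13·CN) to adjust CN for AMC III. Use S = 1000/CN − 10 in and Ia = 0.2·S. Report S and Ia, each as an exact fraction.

Adjust CN=79 to AMC III: 23·79/(10 + 0.13·79) → 1817 ÷ (2027/100) = 181700/2027 ≈ 89.640
Max retention: S = 1000/(181700/2027) − 10 = 2100/1817 in (≈ 1.156 in)
Ia = 0.2S: 0.2·1.156 = 0.231 in (exactly 420/1817)

S = 2100/1817 in ≈ 1.156 in; Ia = 420/1817 in ≈ 0.231 in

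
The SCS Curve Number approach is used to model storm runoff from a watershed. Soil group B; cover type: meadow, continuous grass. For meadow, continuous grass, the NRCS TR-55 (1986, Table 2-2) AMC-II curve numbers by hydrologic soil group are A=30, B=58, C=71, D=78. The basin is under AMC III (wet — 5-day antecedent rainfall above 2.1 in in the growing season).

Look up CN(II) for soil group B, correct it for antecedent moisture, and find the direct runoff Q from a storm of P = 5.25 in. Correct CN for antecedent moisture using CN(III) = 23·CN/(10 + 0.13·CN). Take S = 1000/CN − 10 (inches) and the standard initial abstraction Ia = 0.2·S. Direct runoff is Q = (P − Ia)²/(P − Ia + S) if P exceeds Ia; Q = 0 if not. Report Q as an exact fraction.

Q = 344569/125396 in ≈ 2.748 in

NRCS table: meadow, continuous grass, soil group B → CN(II) = 58
Wet (AMC III): CN(III) = 23·58/(10 + 0.13·58) = 1334/(877/50) = 66700/877 ≈ 76.055
Max retention: S = 1000/(66700/877) − 10 = 2100/667 in (≈ 3.148 in)
Ia = 0.2·(2100/667) = 420/667 in ≈ 0.630 in
P − Ia = 5.250 − 0.630 = 12327/2668 ≈ 4.620 in (> 0, runoff occurs)
Runoff Q = (P−Ia)²/(P−Ia+S) = (4.620)²/(4.620+3.148) = 344569/125396 ≈ 2.748 in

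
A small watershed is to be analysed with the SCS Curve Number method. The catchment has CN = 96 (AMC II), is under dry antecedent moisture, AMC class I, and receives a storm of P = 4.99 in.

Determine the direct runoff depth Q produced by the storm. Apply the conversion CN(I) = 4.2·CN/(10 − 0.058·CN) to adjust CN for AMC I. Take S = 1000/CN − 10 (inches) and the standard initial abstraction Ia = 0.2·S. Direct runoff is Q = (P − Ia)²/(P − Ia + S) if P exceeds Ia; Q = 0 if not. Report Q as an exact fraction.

CN(I) from CN(II)=96: (4.2·96)/(10 − 0.058·96) = 25200/277 ≈ 90.975
S = 1000/(25200/277) − 10 = 125/126 in ≈ 0.992 in
Ia = 0.2S: 0.2·0.992 = 0.198 in (exactly 25/126)
P − Ia = 4.990 − 0.198 = 30187/6300 ≈ 4.792 in (> 0, runoff occurs)
Q = (30187/6300)²/((30187/6300) + 125/126) = (911254969/39690000)/(36437/6300) = 911254969/229553100 in ≈ 3.970 in

Q = 911254969/229553100 in ≈ 3.970 in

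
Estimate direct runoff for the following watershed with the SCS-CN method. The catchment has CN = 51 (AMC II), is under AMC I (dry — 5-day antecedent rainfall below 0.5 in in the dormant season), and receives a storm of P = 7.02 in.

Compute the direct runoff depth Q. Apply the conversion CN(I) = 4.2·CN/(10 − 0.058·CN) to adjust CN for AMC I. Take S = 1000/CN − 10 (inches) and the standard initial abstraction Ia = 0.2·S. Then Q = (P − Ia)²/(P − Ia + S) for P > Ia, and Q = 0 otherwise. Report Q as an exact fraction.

Q = 349802209/1481827950 in ≈ 0.236 in

Dry (AMC I): CN(I) = 4.2·51/(10 − 0.058·51) = (1071/5)/(3521/500) = 15300/503 ≈ 30.417
Retention S: 1000/CN − 10 with CN=30.417 → S = 3500/153 ≈ 22.876 in
Ia = 0.2S: 0.2·22.876 = 4.575 in (exactly 700/153)
P − Ia = 7.020 − 4.575 = 18703/7650 ≈ 2.445 in (> 0, runoff occurs)
Q: (18703/7650)² ÷ (193703/7650) = 349802209/1481827950 in (≈ 0.236 in)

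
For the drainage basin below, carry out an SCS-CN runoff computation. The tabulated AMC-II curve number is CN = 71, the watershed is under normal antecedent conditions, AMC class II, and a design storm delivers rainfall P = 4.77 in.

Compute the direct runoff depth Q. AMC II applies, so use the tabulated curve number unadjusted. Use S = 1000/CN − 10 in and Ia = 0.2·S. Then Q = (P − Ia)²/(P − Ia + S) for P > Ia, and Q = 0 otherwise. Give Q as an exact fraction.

Q = 787756489/405175700 in ≈ 1.944 in

Average conditions: CN = 71 (no AMC adjustment).
Retention S: 1000/CN − 10 with CN=71.000 → S = 290/71 ≈ 4.085 in
Ia = 0.2·(290/71) = 58/71 in ≈ 0.817 in
Excess rainfall: 4.770 − 0.817 = 3.953 in; P > Ia so Q > 0
Runoff Q = (P−Ia)²/(P−Ia+S) = (3.953)²/(3.953+4.085) = 787756489/405175700 ≈ 1.944 in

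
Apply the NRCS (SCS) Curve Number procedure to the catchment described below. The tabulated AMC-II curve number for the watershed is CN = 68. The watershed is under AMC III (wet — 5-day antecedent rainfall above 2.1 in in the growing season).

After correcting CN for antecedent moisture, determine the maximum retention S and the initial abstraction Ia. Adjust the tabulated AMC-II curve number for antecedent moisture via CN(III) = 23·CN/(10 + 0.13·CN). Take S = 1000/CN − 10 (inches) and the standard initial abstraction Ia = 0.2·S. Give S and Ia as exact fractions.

S = 800/391 in ≈ 2.046 in; Ia = 160/391 in ≈ 0.409 in

CN(III) from CN(II)=68: (23·68)/(10 + 0.13·68) = 39100/471 ≈ 83.015
S = 1000/(39100/471) − 10 = 800/391 in ≈ 2.046 in
Ia = 0.2·(800/391) = 160/391 in ≈ 0.409 in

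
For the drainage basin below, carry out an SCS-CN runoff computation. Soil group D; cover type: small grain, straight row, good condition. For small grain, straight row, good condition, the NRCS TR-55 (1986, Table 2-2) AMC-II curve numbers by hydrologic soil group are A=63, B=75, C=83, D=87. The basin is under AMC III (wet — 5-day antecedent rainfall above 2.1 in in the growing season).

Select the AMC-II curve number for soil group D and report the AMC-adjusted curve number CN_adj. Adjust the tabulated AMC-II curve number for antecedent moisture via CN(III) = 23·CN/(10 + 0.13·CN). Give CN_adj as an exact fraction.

CN_adj = 200100/2131 ≈ 93.900

NRCS table: small grain, straight row, good condition, soil group D → CN(II) = 87
CN(III) from CN(II)=87: (23·87)/(10 + 0.13·87) = 200100/2131 ≈ 93.900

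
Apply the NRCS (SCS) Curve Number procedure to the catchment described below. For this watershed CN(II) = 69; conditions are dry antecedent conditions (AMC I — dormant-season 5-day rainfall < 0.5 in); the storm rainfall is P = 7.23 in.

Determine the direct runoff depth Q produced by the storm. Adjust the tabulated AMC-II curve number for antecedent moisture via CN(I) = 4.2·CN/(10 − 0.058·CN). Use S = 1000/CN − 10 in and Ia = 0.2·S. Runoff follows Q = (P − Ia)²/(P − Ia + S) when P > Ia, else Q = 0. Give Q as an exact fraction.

Q = 544093591129/331477152300 in ≈ 1.641 in

Dry (AMC I): CN(I) = 4.2·69/(10 − 0.058·69) = (1449/5)/(2999/500) = 144900/2999 ≈ 48.316
Max retention: S = 1000/(144900/2999) − 10 = 15500/1449 in (≈ 10.697 in)
Ia = 0.2S: 0.2·10.697 = 2.139 in (exactly 3100/1449)
P − Ia = 7.230 − 2.139 = 737627/144900 ≈ 5.091 in (> 0, runoff occurs)
Q = (737627/144900)²/((737627/144900) + 15500/1449) = (544093591129/20996010000)/(2287627/144900) = 544093591129/331477152300 in ≈ 1.641 in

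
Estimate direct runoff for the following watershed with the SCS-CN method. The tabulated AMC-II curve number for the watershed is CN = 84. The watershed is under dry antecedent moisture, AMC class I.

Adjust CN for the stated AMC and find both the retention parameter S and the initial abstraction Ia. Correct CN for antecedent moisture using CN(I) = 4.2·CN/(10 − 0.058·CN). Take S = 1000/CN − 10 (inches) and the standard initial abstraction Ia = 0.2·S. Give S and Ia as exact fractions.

CN(I) from CN(II)=84: (4.2·84)/(10 − 0.058·84) = 44100/641 ≈ 68.799
Max retention: S = 1000/(44100/641) − 10 = 2000/441 in (≈ 4.535 in)
Ia = 0.2S: 0.2·4.535 = 0.907 in (exactly 400/441)

S = 2000/441 in ≈ 4.535 in; Ia = 400/441 in ≈ 0.907 in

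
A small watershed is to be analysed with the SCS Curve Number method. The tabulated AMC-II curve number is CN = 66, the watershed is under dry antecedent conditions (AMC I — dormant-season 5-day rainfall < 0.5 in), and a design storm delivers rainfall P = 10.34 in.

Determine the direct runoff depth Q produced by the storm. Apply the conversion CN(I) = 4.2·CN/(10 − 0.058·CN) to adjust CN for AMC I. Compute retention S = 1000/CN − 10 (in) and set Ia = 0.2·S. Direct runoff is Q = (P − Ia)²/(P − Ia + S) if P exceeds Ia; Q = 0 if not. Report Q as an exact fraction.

CN(I) from CN(II)=66: (4.2·66)/(10 − 0.058·66) = 69300/1543 ≈ 44.913
Max retention: S = 1000/(69300/1543) − 10 = 8500/693 in (≈ 12.266 in)
Initial abstraction Ia = S/5 = (8500/693)/5 = 1700/693 ≈ 2.453 in
Excess rainfall: 10.340 − 2.453 = 7.887 in; P > Ia so Q > 0
Q: (273281/34650)² ÷ (698281/34650) = 74682504961/24195436650 in (≈ 3.087 in)

Q = 74682504961/24195436650 in ≈ 3.087 in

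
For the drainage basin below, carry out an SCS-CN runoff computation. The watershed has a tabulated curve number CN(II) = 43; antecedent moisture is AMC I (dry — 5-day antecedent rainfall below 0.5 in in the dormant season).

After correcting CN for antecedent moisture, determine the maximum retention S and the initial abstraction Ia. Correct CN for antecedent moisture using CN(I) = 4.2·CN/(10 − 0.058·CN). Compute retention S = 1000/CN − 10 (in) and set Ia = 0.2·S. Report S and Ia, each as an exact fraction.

S = 9500/301 in ≈ 31.561 in; Ia = 1900/301 in ≈ 6.312 in

Adjust CN=43 to AMC I: 4.2·43/(10 − 0.058·43) → (903/5) ÷ (3753/500) = 30100/1251 ≈ 24.061
S = 1000/(30100/1251) − 10 = 9500/301 in ≈ 31.561 in
Ia = 0.2S: 0.2·31.561 = 6.312 in (exactly 1900/301)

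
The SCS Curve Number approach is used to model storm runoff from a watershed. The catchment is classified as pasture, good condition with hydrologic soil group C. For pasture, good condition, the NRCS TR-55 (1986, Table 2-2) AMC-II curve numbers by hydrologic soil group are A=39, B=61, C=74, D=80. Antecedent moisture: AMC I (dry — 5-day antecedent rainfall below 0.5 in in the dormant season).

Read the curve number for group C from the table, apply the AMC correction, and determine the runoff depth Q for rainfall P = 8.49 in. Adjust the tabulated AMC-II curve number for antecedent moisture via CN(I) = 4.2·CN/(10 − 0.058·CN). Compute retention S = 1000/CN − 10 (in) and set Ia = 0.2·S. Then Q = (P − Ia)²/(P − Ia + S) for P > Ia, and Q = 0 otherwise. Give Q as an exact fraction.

NRCS table: pasture, good condition, soil group C → CN(II) = 74
Adjust CN=74 to AMC I: 4.2·74/(10 − 0.058·74) → (1554/5) ÷ (1427/250) = 77700/1427 ≈ 54.450
Max retention: S = 1000/(77700/1427) − 10 = 6500/777 in (≈ 8.366 in)
Initial abstraction Ia = S/5 = (6500/777)/5 = 1300/777 ≈ 1.673 in
Excess rainfall: 8.490 − 1.673 = 6.817 in; P > Ia so Q > 0
Q: (529673/77700)² ÷ (1179673/77700) = 280553486929/91660592100 in (≈ 3.061 in)

Q = 280553486929/91660592100 in ≈ 3.061 in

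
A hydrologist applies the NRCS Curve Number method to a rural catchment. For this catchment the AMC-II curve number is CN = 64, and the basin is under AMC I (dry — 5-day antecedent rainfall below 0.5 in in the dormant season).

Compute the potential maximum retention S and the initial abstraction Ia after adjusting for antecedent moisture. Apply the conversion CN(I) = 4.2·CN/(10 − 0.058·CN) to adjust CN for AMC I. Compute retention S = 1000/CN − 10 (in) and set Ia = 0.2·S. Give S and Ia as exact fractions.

S = 375/28 in ≈ 13.393 in; Ia = 75/28 in ≈ 2.679 in

Dry (AMC I): CN(I) = 4.2·64/(10 − 0.058·64) = (1344/5)/(786/125) = 5600/131 ≈ 42.748
Retention S: 1000/CN − 10 with CN=42.748 → S = 375/28 ≈ 13.393 in
Ia = 0.2·(375/28) = 75/28 in ≈ 2.679 in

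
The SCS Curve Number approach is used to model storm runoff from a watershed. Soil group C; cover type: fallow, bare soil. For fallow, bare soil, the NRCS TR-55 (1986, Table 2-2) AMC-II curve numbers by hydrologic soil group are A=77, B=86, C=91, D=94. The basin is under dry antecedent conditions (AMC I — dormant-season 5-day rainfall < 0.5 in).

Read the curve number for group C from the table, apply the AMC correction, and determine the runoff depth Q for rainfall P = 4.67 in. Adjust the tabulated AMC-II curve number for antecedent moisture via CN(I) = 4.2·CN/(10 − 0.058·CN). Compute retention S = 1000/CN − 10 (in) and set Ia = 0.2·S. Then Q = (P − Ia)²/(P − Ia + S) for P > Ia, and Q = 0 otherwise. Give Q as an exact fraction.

NRCS table: fallow, bare soil, soil group C → CN(II) = 91
CN(I) from CN(II)=91: (4.2·91)/(10 − 0.058·91) = 63700/787 ≈ 80.940
Max retention: S = 1000/(63700/787) − 10 = 1500/637 in (≈ 2.355 in)
Initial abstraction Ia = S/5 = (1500/637)/5 = 300/637 ≈ 0.471 in
Excess rainfall: 4.670 − 0.471 = 4.199 in; P > Ia so Q > 0
Q = (267479/63700)²/((267479/63700) + 1500/637) = (71545015441/4057690000)/(417479/63700) = 71545015441/26593412300 in ≈ 2.690 in

Q = 71545015441/26593412300 in ≈ 2.690 in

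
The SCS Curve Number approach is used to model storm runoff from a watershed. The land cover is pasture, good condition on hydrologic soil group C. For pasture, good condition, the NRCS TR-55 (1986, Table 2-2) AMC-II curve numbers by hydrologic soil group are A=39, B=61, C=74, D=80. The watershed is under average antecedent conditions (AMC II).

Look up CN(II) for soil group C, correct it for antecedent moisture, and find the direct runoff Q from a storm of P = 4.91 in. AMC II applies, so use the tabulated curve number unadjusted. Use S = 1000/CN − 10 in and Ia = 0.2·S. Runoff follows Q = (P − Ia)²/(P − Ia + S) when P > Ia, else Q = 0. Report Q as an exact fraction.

Q = 242331489/105697900 in ≈ 2.293 in

NRCS table: pasture, good condition, soil group C → CN(II) = 74
Average conditions: CN = 74 (no AMC adjustment).
Retention S: 1000/CN − 10 with CN=74.000 → S = 130/37 ≈ 3.514 in
Ia = 0.2S: 0.2·3.514 = 0.703 in (exactly 26/37)
P − Ia = 4.910 − 0.703 = 15567/3700 ≈ 4.207 in (> 0, runoff occurs)
Q = (15567/3700)²/((15567/3700) + 130/37) = (242331489/13690000)/(28567/3700) = 242331489/105697900 in ≈ 2.293 in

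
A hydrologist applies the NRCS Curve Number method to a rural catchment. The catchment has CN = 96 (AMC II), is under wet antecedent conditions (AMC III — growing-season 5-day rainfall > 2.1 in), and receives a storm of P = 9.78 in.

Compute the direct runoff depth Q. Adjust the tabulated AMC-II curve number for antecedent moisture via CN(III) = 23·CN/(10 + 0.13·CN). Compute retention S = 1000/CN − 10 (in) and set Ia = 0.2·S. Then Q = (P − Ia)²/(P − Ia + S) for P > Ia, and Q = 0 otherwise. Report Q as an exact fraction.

Q = 565017728/59065725 in ≈ 9.566 in

Adjust CN=96 to AMC III: 23·96/(10 + 0.13·96) → 2208 ÷ (562/25) = 27600/281 ≈ 98.221
Max retention: S = 1000/(27600/281) − 10 = 25/138 in (≈ 0.181 in)
Initial abstraction Ia = S/5 = (25/138)/5 = 5/138 ≈ 0.036 in
P − Ia = 9.780 − 0.036 = 16808/1725 ≈ 9.744 in (> 0, runoff occurs)
Runoff Q = (P−Ia)²/(P−Ia+S) = (9.744)²/(9.744+0.181) = 565017728/59065725 ≈ 9.566 in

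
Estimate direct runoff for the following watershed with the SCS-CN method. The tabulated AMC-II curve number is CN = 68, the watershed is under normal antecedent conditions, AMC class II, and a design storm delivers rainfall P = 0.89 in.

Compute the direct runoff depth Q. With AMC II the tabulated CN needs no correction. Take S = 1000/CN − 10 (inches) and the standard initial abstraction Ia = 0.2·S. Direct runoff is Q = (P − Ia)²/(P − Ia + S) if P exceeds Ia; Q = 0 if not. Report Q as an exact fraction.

Q = 0 in ≈ 0.000 in

CN(II) = 68; AMC II needs no correction.
S = 1000/68 − 10 = 80/17 in ≈ 4.706 in
Ia = 0.2S: 0.2·4.706 = 0.941 in (exactly 16/17)
P = 0.890 ≤ Ia = 0.941 in: entire storm abstracted, Q = 0.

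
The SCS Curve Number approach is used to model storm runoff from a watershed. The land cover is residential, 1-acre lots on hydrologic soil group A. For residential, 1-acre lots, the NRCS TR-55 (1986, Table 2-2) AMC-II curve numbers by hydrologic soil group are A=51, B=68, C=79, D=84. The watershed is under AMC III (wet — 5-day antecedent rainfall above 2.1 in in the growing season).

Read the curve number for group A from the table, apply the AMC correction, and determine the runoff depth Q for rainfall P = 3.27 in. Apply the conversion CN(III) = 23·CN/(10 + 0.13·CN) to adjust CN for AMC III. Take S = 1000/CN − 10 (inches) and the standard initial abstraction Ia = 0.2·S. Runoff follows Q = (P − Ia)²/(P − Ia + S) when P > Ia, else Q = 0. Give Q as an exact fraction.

Q = 81550796041/90974478300 in ≈ 0.896 in

NRCS table: residential, 1-acre lots, soil group A → CN(II) = 51
CN(III) from CN(II)=51: (23·51)/(10 + 0.13·51) = 117300/1663 ≈ 70.535
Max retention: S = 1000/(117300/1663) − 10 = 4900/1173 in (≈ 4.177 in)
Initial abstraction Ia = S/5 = (4900/1173)/5 = 980/1173 ≈ 0.835 in
Since P=3.270 > Ia=0.835: effective rainfall P−Ia = 285571/117300 in
Q: (285571/117300)² ÷ (775571/117300) = 81550796041/90974478300 in (≈ 0.896 in)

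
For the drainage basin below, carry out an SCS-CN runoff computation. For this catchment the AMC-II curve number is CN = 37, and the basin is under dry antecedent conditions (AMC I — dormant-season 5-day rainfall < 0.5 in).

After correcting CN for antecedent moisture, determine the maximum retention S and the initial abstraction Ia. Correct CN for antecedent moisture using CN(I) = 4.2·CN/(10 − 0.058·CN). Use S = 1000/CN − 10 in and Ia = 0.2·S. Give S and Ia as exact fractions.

CN(I) from CN(II)=37: (4.2·37)/(10 − 0.058·37) = 3700/187 ≈ 19.786
S = 1000/(3700/187) − 10 = 1500/37 in ≈ 40.541 in
Initial abstraction Ia = S/5 = (1500/37)/5 = 300/37 ≈ 8.108 in

S = 1500/37 in ≈ 40.541 in; Ia = 300/37 in ≈ 8.108 in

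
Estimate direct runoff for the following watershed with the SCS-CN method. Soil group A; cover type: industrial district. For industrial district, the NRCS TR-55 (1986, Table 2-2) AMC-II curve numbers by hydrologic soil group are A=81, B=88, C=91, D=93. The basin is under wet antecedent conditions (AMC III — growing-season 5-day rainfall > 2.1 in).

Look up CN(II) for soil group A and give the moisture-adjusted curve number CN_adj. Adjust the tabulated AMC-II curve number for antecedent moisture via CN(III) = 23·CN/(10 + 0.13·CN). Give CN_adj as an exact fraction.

CN_adj = 186300/2053 ≈ 90.745

NRCS table: industrial district, soil group A → CN(II) = 81
CN(III) from CN(II)=81: (23·81)/(10 + 0.13·81) = 186300/2053 ≈ 90.745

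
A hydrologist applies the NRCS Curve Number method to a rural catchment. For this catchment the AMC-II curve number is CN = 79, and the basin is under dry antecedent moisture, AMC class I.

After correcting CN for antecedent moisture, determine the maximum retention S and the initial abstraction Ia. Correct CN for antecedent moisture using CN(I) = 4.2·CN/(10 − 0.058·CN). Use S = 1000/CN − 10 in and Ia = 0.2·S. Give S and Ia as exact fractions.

S = 500/79 in ≈ 6.329 in; Ia = 100/79 in ≈ 1.266 in

Adjust CN=79 to AMC I: 4.2·79/(10 − 0.058·79) → (1659/5) ÷ (2709/500) = 7900/129 ≈ 61.240
Retention S: 1000/CN − 10 with CN=61.240 → S = 500/79 ≈ 6.329 in
Initial abstraction Ia = S/5 = (500/79)/5 = 100/79 ≈ 1.266 in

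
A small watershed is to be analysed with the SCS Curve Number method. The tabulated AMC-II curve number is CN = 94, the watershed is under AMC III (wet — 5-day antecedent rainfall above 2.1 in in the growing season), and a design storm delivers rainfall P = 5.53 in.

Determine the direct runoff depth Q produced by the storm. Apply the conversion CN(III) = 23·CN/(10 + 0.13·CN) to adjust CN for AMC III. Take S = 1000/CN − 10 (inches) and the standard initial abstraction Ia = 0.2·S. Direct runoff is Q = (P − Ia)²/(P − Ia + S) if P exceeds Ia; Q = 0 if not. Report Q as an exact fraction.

CN(III) from CN(II)=94: (23·94)/(10 + 0.13·94) = 108100/1111 ≈ 97.300
Max retention: S = 1000/(108100/1111) − 10 = 300/1081 in (≈ 0.278 in)
Initial abstraction Ia = S/5 = (300/1081)/5 = 60/1081 ≈ 0.056 in
P − Ia = 5.530 − 0.056 = 591793/108100 ≈ 5.474 in (> 0, runoff occurs)
Q: (591793/108100)² ÷ (621793/108100) = 350218954849/67215823300 in (≈ 5.210 in)

Q = 350218954849/67215823300 in ≈ 5.210 in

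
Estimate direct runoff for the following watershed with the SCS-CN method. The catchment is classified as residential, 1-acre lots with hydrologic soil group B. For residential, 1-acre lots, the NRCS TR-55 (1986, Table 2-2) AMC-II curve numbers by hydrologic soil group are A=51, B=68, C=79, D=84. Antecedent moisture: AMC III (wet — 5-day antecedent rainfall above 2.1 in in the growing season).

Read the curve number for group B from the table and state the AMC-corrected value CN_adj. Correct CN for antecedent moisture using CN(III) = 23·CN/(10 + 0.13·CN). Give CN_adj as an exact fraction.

CN_adj = 39100/471 ≈ 83.015

NRCS table: residential, 1-acre lots, soil group B → CN(II) = 68
CN(III) from CN(II)=68: (23·68)/(10 + 0.13·68) = 39100/471 ≈ 83.015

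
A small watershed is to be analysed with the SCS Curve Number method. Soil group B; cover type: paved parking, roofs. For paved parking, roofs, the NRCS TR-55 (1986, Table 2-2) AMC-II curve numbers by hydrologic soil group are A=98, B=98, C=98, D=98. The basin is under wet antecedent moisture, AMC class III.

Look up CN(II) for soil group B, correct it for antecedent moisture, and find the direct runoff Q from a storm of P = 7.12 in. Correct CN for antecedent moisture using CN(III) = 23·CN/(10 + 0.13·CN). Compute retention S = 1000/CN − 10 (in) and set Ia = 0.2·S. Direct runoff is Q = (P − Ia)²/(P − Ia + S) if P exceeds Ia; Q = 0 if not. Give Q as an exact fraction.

NRCS table: paved parking, roofs, soil group B → CN(II) = 98
Wet (AMC III): CN(III) = 23·98/(10 + 0.13·98) = 2254/(1137/50) = 112700/1137 ≈ 99.120
S = 1000/(112700/1137) − 10 = 100/1127 in ≈ 0.089 in
Ia = 0.2·(100/1127) = 20/1127 in ≈ 0.018 in
Excess rainfall: 7.120 − 0.018 = 7.102 in; P > Ia so Q > 0
Runoff Q = (P−Ia)²/(P−Ia+S) = (7.102)²/(7.102+0.089) = 20021205618/2854212025 ≈ 7.015 in

Q = 20021205618/2854212025 in ≈ 7.015 in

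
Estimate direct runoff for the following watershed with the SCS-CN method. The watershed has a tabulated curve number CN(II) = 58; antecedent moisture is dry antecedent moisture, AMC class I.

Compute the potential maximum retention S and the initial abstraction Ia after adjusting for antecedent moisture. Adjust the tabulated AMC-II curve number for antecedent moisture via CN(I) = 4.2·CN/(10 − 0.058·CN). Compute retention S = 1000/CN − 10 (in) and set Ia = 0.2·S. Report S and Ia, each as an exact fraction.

S = 500/29 in ≈ 17.241 in; Ia = 100/29 in ≈ 3.448 in

Adjust CN=58 to AMC I: 4.2·58/(10 − 0.058·58) → (1218/5) ÷ (1659/250) = 2900/79 ≈ 36.709
Max retention: S = 1000/(2900/79) − 10 = 500/29 in (≈ 17.241 in)
Initial abstraction Ia = S/5 = (500/29)/5 = 100/29 ≈ 3.448 in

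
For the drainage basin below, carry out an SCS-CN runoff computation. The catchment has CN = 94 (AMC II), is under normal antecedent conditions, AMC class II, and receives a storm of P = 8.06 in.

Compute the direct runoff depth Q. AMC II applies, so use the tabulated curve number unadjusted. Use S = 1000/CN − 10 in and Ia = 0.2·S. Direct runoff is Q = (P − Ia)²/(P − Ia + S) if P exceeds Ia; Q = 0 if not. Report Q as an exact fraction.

Average conditions: CN = 94 (no AMC adjustment).
S = 1000/94 − 10 = 30/47 in ≈ 0.638 in
Ia = 0.2S: 0.2·0.638 = 0.128 in (exactly 6/47)
Excess rainfall: 8.060 − 0.128 = 7.932 in; P > Ia so Q > 0
Q = (18641/2350)²/((18641/2350) + 30/47) = (347486881/5522500)/(20141/2350) = 347486881/47331350 in ≈ 7.342 in

Q = 347486881/47331350 in ≈ 7.342 in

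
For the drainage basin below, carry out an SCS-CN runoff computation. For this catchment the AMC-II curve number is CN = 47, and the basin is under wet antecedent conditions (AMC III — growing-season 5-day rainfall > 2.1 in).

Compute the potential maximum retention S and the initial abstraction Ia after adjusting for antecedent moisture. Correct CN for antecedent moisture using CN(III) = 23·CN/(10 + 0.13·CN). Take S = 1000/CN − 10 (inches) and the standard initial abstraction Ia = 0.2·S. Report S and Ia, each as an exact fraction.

S = 5300/1081 in ≈ 4.903 in; Ia = 1060/1081 in ≈ 0.981 in

Wet (AMC III): CN(III) = 23·47/(10 + 0.13·47) = 1081/(1611/100) = 108100/1611 ≈ 67.101
Max retention: S = 1000/(108100/1611) − 10 = 5300/1081 in (≈ 4.903 in)
Ia = 0.2S: 0.2·4.903 = 0.981 in (exactly 1060/1081)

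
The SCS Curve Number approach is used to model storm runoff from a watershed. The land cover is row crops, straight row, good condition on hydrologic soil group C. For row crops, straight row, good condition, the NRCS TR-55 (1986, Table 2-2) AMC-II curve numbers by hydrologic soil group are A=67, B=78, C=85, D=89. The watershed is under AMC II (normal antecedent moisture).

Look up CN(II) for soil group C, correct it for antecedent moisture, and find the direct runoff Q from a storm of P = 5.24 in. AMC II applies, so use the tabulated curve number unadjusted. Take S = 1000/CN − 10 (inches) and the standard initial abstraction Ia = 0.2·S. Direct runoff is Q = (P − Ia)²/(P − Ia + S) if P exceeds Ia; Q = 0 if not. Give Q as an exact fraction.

NRCS table: row crops, straight row, good condition, soil group C → CN(II) = 85
AMC II — tabulated CN = 85 applies directly.
Retention S: 1000/CN − 10 with CN=85.000 → S = 30/17 ≈ 1.765 in
Ia = 0.2·(30/17) = 6/17 in ≈ 0.353 in
Excess rainfall: 5.240 − 0.353 = 4.887 in; P > Ia so Q > 0
Runoff Q = (P−Ia)²/(P−Ia+S) = (4.887)²/(4.887+1.765) = 4313929/1201475 ≈ 3.591 in

Q = 4313929/1201475 in ≈ 3.591 in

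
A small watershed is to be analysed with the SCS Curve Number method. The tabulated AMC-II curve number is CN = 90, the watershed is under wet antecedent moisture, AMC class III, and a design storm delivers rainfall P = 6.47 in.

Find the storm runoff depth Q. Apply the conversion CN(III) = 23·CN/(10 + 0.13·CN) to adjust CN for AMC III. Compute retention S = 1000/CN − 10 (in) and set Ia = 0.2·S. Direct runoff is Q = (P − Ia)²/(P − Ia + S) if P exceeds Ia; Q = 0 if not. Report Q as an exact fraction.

Adjust CN=90 to AMC III: 23·90/(10 + 0.13·90) → 2070 ÷ (217/10) = 20700/217 ≈ 95.392
Retention S: 1000/CN − 10 with CN=95.392 → S = 100/207 ≈ 0.483 in
Ia = 0.2S: 0.2·0.483 = 0.097 in (exactly 20/207)
P − Ia = 6.470 − 0.097 = 131929/20700 ≈ 6.373 in (> 0, runoff occurs)
Runoff Q = (P−Ia)²/(P−Ia+S) = (6.373)²/(6.373+0.483) = 17405261041/2937930300 ≈ 5.924 in

Q = 17405261041/2937930300 in ≈ 5.924 in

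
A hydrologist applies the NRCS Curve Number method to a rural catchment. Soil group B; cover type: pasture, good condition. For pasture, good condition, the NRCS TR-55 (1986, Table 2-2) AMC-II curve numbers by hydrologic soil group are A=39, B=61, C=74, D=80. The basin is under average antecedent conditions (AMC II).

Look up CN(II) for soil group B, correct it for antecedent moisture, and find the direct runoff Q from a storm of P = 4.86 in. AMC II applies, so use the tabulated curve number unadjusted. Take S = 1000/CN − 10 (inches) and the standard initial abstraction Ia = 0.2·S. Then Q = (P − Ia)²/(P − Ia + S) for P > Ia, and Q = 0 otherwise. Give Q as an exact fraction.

Q = 39770643/30930050 in ≈ 1.286 in

NRCS table: pasture, good condition, soil group B → CN(II) = 61
CN(II) = 61; AMC II needs no correction.
S = 1000/61 − 10 = 390/61 in ≈ 6.393 in
Initial abstraction Ia = S/5 = (390/61)/5 = 78/61 ≈ 1.279 in
P − Ia = 4.860 − 1.279 = 10923/3050 ≈ 3.581 in (> 0, runoff occurs)
Runoff Q = (P−Ia)²/(P−Ia+S) = (3.581)²/(3.581+6.393) = 39770643/30930050 ≈ 1.286 in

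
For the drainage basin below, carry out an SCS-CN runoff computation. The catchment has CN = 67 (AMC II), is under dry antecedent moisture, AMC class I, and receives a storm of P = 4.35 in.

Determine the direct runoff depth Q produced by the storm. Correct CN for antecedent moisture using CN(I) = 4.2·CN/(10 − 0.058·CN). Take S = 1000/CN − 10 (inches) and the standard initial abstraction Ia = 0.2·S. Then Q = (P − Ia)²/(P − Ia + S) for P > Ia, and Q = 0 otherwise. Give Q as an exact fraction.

CN(I) from CN(II)=67: (4.2·67)/(10 − 0.058·67) = 46900/1019 ≈ 46.026
Retention S: 1000/CN − 10 with CN=46.026 → S = 5500/469 ≈ 11.727 in
Ia = 0.2·(5500/469) = 1100/469 in ≈ 2.345 in
Excess rainfall: 4.350 − 2.345 = 2.005 in; P > Ia so Q > 0
Runoff Q = (P−Ia)²/(P−Ia+S) = (2.005)²/(2.005+11.727) = 353552809/1208172140 ≈ 0.293 in

Q = 353552809/1208172140 in ≈ 0.293 in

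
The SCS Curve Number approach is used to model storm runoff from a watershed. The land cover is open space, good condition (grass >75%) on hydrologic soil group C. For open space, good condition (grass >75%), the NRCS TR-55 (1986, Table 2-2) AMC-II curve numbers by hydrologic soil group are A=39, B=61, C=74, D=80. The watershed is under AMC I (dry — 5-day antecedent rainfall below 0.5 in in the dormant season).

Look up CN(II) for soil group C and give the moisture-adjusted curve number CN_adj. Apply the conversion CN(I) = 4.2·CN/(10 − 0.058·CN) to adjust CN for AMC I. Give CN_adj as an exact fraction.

CN_adj = 77700/1427 ≈ 54.450

NRCS table: open space, good condition (grass >75%), soil group C → CN(II) = 74
Dry (AMC I): CN(I) = 4.2·74/(10 − 0.058·74) = (1554/5)/(1427/250) = 77700/1427 ≈ 54.450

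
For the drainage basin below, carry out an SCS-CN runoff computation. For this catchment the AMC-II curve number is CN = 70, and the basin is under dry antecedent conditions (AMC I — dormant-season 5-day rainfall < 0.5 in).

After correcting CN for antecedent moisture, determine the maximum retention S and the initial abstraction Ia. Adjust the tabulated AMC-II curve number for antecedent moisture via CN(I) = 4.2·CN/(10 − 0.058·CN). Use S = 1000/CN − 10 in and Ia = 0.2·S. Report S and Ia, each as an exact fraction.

Dry (AMC I): CN(I) = 4.2·70/(10 − 0.058·70) = 294/(297/50) = 4900/99 ≈ 49.495
S = 1000/(4900/99) − 10 = 500/49 in ≈ 10.204 in
Ia = 0.2S: 0.2·10.204 = 2.041 in (exactly 100/49)

S = 500/49 in ≈ 10.204 in; Ia = 100/49 in ≈ 2.041 in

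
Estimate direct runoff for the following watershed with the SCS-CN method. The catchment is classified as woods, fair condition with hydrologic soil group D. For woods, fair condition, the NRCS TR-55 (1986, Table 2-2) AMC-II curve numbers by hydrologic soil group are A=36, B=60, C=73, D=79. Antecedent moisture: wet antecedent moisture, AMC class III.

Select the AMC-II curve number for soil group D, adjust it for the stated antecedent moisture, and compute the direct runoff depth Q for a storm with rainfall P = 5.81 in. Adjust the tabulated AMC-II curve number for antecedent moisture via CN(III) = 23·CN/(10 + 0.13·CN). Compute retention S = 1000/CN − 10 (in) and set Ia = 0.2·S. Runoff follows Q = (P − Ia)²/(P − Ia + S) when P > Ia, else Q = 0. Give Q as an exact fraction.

NRCS table: woods, fair condition, soil group D → CN(II) = 79
Wet (AMC III): CN(III) = 23·79/(10 + 0.13·79) = 1817/(2027/100) = 181700/2027 ≈ 89.640
S = 1000/(181700/2027) − 10 = 2100/1817 in ≈ 1.156 in
Ia = 0.2·(2100/1817) = 420/1817 in ≈ 0.231 in
P − Ia = 5.810 − 0.231 = 1013677/181700 ≈ 5.579 in (> 0, runoff occurs)
Runoff Q = (P−Ia)²/(P−Ia+S) = (5.579)²/(5.579+1.156) = 20970225721/4537594100 ≈ 4.621 in

Q = 20970225721/4537594100 in ≈ 4.621 in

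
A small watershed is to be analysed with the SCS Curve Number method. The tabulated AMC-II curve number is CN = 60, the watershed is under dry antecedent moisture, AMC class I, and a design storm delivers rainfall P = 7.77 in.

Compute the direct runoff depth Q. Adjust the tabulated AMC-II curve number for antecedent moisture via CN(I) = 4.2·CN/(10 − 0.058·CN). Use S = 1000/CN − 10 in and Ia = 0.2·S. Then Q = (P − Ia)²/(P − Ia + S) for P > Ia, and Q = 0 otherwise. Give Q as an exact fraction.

Adjust CN=60 to AMC I: 4.2·60/(10 − 0.058·60) → 252 ÷ (163/25) = 6300/163 ≈ 38.650
S = 1000/(6300/163) − 10 = 1000/63 in ≈ 15.873 in
Ia = 0.2·(1000/63) = 200/63 in ≈ 3.175 in
Since P=7.770 > Ia=3.175: effective rainfall P−Ia = 28951/6300 in
Q: (28951/6300)² ÷ (128951/6300) = 838160401/812391300 in (≈ 1.032 in)

Q = 838160401/812391300 in ≈ 1.032 in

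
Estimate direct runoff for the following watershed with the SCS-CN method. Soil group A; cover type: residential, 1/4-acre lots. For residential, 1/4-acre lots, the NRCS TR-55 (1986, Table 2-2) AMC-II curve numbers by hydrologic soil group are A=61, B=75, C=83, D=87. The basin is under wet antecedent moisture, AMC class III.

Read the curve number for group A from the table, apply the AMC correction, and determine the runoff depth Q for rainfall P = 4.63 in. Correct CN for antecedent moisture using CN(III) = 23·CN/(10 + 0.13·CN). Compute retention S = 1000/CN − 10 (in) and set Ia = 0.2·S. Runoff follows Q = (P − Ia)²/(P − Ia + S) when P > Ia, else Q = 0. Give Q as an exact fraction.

NRCS table: residential, 1/4-acre lots, soil group A → CN(II) = 61
Adjust CN=61 to AMC III: 23·61/(10 + 0.13·61) → 1403 ÷ (1793/100) = 140300/1793 ≈ 78.249
S = 1000/(140300/1793) − 10 = 3900/1403 in ≈ 2.780 in
Ia = 0.2S: 0.2·2.780 = 0.556 in (exactly 780/1403)
Excess rainfall: 4.630 − 0.556 = 4.074 in; P > Ia so Q > 0
Q: (571589/140300)² ÷ (961589/140300) = 326713984921/134910936700 in (≈ 2.422 in)

Q = 326713984921/134910936700 in ≈ 2.422 in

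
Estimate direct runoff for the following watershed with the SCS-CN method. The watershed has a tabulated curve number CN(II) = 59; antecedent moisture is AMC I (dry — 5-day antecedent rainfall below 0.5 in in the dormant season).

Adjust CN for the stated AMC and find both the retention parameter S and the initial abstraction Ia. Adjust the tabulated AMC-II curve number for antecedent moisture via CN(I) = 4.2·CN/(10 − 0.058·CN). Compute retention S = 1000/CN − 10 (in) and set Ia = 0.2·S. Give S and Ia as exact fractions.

S = 20500/1239 in ≈ 16.546 in; Ia = 4100/1239 in ≈ 3.309 in

CN(I) from CN(II)=59: (4.2·59)/(10 − 0.058·59) = 123900/3289 ≈ 37.671
Max retention: S = 1000/(123900/3289) − 10 = 20500/1239 in (≈ 16.546 in)
Initial abstraction Ia = S/5 = (20500/1239)/5 = 4100/1239 ≈ 3.309 in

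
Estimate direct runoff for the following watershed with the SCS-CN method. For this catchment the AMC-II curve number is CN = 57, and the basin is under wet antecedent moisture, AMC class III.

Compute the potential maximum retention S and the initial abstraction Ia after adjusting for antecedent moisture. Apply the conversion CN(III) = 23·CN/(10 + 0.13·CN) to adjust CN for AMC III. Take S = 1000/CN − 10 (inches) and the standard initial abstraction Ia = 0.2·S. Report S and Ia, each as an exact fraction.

CN(III) from CN(II)=57: (23·57)/(10 + 0.13·57) = 131100/1741 ≈ 75.302
S = 1000/(131100/1741) − 10 = 4300/1311 in ≈ 3.280 in
Ia = 0.2·(4300/1311) = 860/1311 in ≈ 0.656 in

S = 4300/1311 in ≈ 3.280 in; Ia = 860/1311 in ≈ 0.656 in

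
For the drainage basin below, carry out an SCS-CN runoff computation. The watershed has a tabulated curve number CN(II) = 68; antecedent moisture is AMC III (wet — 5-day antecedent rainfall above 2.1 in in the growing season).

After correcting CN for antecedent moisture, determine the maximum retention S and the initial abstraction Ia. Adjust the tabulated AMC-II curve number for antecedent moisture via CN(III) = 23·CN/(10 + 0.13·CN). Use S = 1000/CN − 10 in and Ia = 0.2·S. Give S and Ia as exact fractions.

S = 800/391 in ≈ 2.046 in; Ia = 160/391 in ≈ 0.409 in

CN(III) from CN(II)=68: (23·68)/(10 + 0.13·68) = 39100/471 ≈ 83.015
S = 1000/(39100/471) − 10 = 800/391 in ≈ 2.046 in
Initial abstraction Ia = S/5 = (800/391)/5 = 160/391 ≈ 0.409 in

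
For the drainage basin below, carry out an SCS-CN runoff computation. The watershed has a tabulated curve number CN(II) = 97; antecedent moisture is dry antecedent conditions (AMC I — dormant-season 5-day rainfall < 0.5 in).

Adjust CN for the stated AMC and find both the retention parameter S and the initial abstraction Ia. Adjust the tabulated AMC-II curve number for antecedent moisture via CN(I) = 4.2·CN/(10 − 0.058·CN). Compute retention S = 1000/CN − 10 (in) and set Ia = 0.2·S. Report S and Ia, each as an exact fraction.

CN(I) from CN(II)=97: (4.2·97)/(10 − 0.058·97) = 67900/729 ≈ 93.141
S = 1000/(67900/729) − 10 = 500/679 in ≈ 0.736 in
Ia = 0.2·(500/679) = 100/679 in ≈ 0.147 in

S = 500/679 in ≈ 0.736 in; Ia = 100/679 in ≈ 0.147 in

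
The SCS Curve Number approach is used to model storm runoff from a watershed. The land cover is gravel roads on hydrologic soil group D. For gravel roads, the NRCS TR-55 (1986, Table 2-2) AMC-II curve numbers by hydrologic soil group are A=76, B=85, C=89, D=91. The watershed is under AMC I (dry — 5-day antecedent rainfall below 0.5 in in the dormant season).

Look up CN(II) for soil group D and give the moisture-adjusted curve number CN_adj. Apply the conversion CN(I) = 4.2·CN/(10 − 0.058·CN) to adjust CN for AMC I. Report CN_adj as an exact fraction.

CN_adj = 63700/787 ≈ 80.940

NRCS table: gravel roads, soil group D → CN(II) = 91
CN(I) from CN(II)=91: (4.2·91)/(10 − 0.058·91) = 63700/787 ≈ 80.940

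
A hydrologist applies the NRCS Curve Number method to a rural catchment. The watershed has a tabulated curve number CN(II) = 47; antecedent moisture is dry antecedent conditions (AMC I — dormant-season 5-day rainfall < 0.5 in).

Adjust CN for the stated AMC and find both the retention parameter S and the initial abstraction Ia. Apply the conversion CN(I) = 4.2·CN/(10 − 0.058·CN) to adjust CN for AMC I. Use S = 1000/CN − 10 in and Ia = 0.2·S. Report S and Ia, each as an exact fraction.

Adjust CN=47 to AMC I: 4.2·47/(10 − 0.058·47) → (987/5) ÷ (3637/500) = 98700/3637 ≈ 27.138
Max retention: S = 1000/(98700/3637) − 10 = 26500/987 in (≈ 26.849 in)
Ia = 0.2S: 0.2·26.849 = 5.370 in (exactly 5300/987)

S = 26500/987 in ≈ 26.849 in; Ia = 5300/987 in ≈ 5.370 in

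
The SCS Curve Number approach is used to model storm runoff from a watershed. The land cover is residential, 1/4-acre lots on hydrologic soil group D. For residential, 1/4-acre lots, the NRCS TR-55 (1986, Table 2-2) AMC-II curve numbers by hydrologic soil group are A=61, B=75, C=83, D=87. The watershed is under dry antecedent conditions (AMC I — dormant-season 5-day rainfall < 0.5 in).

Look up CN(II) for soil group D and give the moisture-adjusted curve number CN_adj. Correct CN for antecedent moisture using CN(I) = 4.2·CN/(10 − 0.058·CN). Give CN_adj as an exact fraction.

CN_adj = 182700/2477 ≈ 73.759

NRCS table: residential, 1/4-acre lots, soil group D → CN(II) = 87
Adjust CN=87 to AMC I: 4.2·87/(10 − 0.058·87) → (1827/5) ÷ (2477/500) = 182700/2477 ≈ 73.759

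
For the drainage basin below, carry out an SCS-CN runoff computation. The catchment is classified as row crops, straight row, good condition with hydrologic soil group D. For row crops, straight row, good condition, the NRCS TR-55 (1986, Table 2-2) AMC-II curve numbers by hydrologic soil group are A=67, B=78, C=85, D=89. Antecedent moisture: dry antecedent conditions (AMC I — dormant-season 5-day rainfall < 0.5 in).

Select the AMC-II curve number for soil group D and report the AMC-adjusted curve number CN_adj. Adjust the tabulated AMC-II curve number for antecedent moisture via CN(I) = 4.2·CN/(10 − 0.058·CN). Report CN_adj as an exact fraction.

CN_adj = 186900/2419 ≈ 77.263

NRCS table: row crops, straight row, good condition, soil group D → CN(II) = 89
Dry (AMC I): CN(I) = 4.2·89/(10 − 0.058·89) = (1869/5)/(2419/500) = 186900/2419 ≈ 77.263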